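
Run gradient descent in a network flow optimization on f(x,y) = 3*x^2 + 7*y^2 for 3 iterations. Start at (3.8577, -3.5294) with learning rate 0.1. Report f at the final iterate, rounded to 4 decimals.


Gradient descent on f(x,y) = 3*x^2 + 7*y^2.
Starting point: (3.8577, -3.5294), alpha = 0.1
Step 1: grad_x = 2*3*3.8577 = 23.1462, grad_y = 2*7*-3.5294 = -49.4116
  x_1 = 3.8577 - 0.1*23.1462 = 1.5431
  y_1 = -3.5294 - 0.1*-49.4116 = 1.4118
Step 2: grad_x = 2*3*1.5431 = 9.2585, grad_y = 2*7*1.4118 = 19.7646
  x_2 = 1.5431 - 0.1*9.2585 = 0.6172
  y_2 = 1.4118 - 0.1*19.7646 = -0.5647
Step 3: grad_x = 2*3*0.6172 = 3.7034, grad_y = 2*7*-0.5647 = -7.9059
  x_3 = 0.6172 - 0.1*3.7034 = 0.2469
  y_3 = -0.5647 - 0.1*-7.9059 = 0.2259
f(0.2469, 0.2259) = 3*0.2469^2 + 7*0.2259^2 = 0.54


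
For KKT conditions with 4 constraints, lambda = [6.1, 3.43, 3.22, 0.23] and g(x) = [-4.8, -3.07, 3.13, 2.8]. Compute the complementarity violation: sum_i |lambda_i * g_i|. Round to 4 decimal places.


KKT complementary slackness check:
lambda_1 * g_1 = 6.1 * -4.8 = -29.28
lambda_2 * g_2 = 3.43 * -3.07 = -10.5301
lambda_3 * g_3 = 3.22 * 3.13 = 10.0786
lambda_4 * g_4 = 0.23 * 2.8 = 0.644
Total violation = 29.28 + 10.5301 + 10.0786 + 0.644 = 50.5327


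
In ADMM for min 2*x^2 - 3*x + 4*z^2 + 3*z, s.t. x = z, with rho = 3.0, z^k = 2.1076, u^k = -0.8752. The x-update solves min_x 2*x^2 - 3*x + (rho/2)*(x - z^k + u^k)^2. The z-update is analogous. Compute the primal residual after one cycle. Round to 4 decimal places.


ADMM iteration with rho = 3.0, z^k = 2.1076, u^k = -0.8752
Step 1: x-update.
Minimize 2*x^2 - 3*x + (3.0/2)*(x - 2.1076 - 0.8752)^2
FOC: (2*2 + 3.0)*x = 3 + 3.0*(2.1076 + 0.8752)
x^{k+1} = 1.7069
Step 2: z-update.
Minimize 4*z^2 + 3*z + (3.0/2)*(1.7069 - z - 0.8752)^2
FOC: (2*4 + 3.0)*z = -3 + 3.0*(1.7069 - 0.8752)
z^{k+1} = -0.0459
Step 3: u-update.
u^{k+1} = -0.8752 + 1.7069 + 0.0459 = 0.8776
Step 4: Primal residual = |1.7069 + 0.0459| = 1.7528


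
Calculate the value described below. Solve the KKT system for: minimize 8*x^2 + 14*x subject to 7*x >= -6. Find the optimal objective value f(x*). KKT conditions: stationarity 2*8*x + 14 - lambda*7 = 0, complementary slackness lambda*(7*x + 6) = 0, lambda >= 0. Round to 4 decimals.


Step 1: Try lambda = 0 (constraint inactive).
x_unc = -14/(2*8) = -0.875
Check: 7*-0.875 = -6.125 < -6 -- violated!
Step 2: Constraint must be active: 7*x = -6
x* = -6/7 = -0.8571 (rounded; the exact value -6/7 is used below)
lambda = (2*8*(-6/7) + 14)/7 = 0.0408
Step 3: Compute optimal value.
f(x*) = 8*(-6/7)^2 + 14*(-6/7) = -6.1224


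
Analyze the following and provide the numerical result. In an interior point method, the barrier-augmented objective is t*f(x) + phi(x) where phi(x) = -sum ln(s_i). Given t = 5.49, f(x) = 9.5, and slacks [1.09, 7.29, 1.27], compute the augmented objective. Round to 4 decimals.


Step 1: Compute log-barrier.
ln values: [0.0862, 1.9865, 0.239]
phi = -(0.0862 + 1.9865 + 0.239) = -2.3117
Step 2: Compute augmented objective.
t*f(x) = 5.49*9.5 = 52.155
Total = 52.155 - 2.3117 = 49.8433


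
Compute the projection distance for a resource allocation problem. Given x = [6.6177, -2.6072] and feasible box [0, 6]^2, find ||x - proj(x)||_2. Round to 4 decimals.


Project each component onto [0, 6].
clip(6.6177) = 6.0, clip(-2.6072) = 0.0
Projection = [6.0, 0.0]
Squared diffs: [0.3816, 6.7975]
Distance = sqrt(7.1791) = 2.6794


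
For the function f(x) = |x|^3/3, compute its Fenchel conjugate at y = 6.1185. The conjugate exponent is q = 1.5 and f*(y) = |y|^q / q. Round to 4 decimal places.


The conjugate exponent q satisfies 1/p + 1/q = 1.
p = 3, so q = 3/(3 - 1) = 1.5
|y|^q = 6.1185^1.5 = 15.1345
f*(6.1185) = 15.1345 / 1.5 = 10.0897


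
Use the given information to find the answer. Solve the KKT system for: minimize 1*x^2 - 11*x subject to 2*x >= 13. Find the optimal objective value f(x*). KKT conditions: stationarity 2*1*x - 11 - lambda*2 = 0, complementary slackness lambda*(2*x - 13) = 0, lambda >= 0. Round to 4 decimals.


Step 1: Try lambda = 0 (constraint inactive).
x_unc = 11/(2*1) = 5.5
Check: 2*5.5 = 11.0 < 13 -- violated!
Step 2: Constraint must be active: 2*x = 13
x* = 13/2 = 6.5
lambda = (2*1*6.5 - 11)/2 = 1.0
Step 3: Compute optimal value.
f(x*) = 1*6.5^2 - 11*6.5 = -29.25


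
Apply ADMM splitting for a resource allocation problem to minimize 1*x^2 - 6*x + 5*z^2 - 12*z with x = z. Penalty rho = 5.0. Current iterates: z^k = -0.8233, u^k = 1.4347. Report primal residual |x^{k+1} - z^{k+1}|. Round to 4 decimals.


ADMM iteration with rho = 5.0, z^k = -0.8233, u^k = 1.4347
Step 1: x-update.
Minimize 1*x^2 - 6*x + (5.0/2)*(x + 0.8233 + 1.4347)^2
FOC: (2*1 + 5.0)*x = 6 + 5.0*(-0.8233 - 1.4347)
x^{k+1} = -0.7557
Step 2: z-update.
Minimize 5*z^2 - 12*z + (5.0/2)*(-0.7557 - z + 1.4347)^2
FOC: (2*5 + 5.0)*z = 12 + 5.0*(-0.7557 + 1.4347)
z^{k+1} = 1.0263
Step 3: u-update.
u^{k+1} = 1.4347 - 0.7557 - 1.0263 = -0.3473
Step 4: Primal residual = |-0.7557 - 1.0263| = 1.782


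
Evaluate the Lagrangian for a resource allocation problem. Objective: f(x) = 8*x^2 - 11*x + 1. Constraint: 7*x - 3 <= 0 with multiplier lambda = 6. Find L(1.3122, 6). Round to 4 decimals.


Step 1: Evaluate f(x).
f(1.3122) = 8*1.3122^2 - 11*1.3122 + 1 = 0.3408
Step 2: Evaluate g(x).
g(1.3122) = 7*1.3122 - 3 = 6.1854
Step 3: Compute Lagrangian.
L = 0.3408 + 6*6.1854 = 37.4532


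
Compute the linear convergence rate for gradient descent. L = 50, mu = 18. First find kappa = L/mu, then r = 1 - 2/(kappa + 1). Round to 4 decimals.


Step 1: Compute the condition number.
kappa = L/mu = 50/18 = 2.7778
Step 2: Compute the convergence rate.
r = 1 - 2/(kappa + 1) = 1 - 2*mu/(L + mu) = (L - mu)/(L + mu) = 32/68 = 0.4706


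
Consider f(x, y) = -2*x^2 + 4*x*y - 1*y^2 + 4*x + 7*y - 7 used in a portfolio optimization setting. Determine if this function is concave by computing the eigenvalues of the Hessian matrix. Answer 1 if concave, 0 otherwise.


The Hessian of f(x,y) = -2*x^2 + 4*x*y - 1*y^2 + 4*x + 7*y - 7 is:
H = [[-4, 4], [4, -2]]
Trace = -4 - 2 = -6
Determinant = -4*-2 - (4)^2 = -8
Discriminant = (-6)^2 - 4*-8 = 68.0
Eigenvalues: lambda_1 = -7.1231, lambda_2 = 1.1231
The function is not concave.

0


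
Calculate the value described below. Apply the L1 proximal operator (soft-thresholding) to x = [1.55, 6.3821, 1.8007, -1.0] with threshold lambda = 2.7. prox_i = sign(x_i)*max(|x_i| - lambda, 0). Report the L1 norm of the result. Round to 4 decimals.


Soft-thresholding with lambda = 2.7:
prox(1.55) = sign(1.55)*max(|1.55| - 2.7, 0) = 0.0
prox(6.3821) = sign(6.3821)*max(|6.3821| - 2.7, 0) = 3.6821
prox(1.8007) = sign(1.8007)*max(|1.8007| - 2.7, 0) = 0.0
prox(-1.0) = sign(-1.0)*max(|-1.0| - 2.7, 0) = 0.0
prox(x) = [0.0, 3.6821, 0.0, 0.0]
||prox(x)||_1 = 0.0 + 3.6821 + 0.0 + 0.0 = 3.6821


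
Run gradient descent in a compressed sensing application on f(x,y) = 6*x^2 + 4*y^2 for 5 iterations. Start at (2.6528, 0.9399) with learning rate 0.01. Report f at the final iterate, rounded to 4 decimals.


Gradient descent on f(x,y) = 6*x^2 + 4*y^2.
Starting point: (2.6528, 0.9399), alpha = 0.01
Step 1: grad_x = 2*6*2.6528 = 31.8336, grad_y = 2*4*0.9399 = 7.5192
  x_1 = 2.6528 - 0.01*31.8336 = 2.3345
  y_1 = 0.9399 - 0.01*7.5192 = 0.8647
Step 2: grad_x = 2*6*2.3345 = 28.0136, grad_y = 2*4*0.8647 = 6.9177
  x_2 = 2.3345 - 0.01*28.0136 = 2.0543
  y_2 = 0.8647 - 0.01*6.9177 = 0.7955
Step 3: grad_x = 2*6*2.0543 = 24.6519, grad_y = 2*4*0.7955 = 6.3643
  x_3 = 2.0543 - 0.01*24.6519 = 1.8078
  y_3 = 0.7955 - 0.01*6.3643 = 0.7319
Step 4: grad_x = 2*6*1.8078 = 21.6937, grad_y = 2*4*0.7319 = 5.8551
  x_4 = 1.8078 - 0.01*21.6937 = 1.5909
  y_4 = 0.7319 - 0.01*5.8551 = 0.6733
Step 5: grad_x = 2*6*1.5909 = 19.0905, grad_y = 2*4*0.6733 = 5.3867
  x_5 = 1.5909 - 0.01*19.0905 = 1.4
  y_5 = 0.6733 - 0.01*5.3867 = 0.6195
f(1.4, 0.6195) = 6*1.4^2 + 4*0.6195^2 = 13.2944


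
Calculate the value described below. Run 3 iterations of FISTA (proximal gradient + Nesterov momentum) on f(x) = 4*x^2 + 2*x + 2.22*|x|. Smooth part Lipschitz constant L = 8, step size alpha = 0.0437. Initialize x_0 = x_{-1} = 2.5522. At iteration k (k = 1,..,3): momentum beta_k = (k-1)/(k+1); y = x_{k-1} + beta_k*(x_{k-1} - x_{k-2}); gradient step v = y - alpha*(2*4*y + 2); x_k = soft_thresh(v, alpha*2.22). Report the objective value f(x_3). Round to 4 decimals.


FISTA on f(x) = 4*x^2 + 2*x + 2.22*|x|
L = 8, alpha = 0.0437
Iteration 1: beta = 0.0, y = 2.5522 + 0.0*(2.5522 - 2.5522) = 2.5522
  grad(y) = 22.4176, v = y - alpha*grad = 1.5726
  prox(v) = soft_thresh(1.5726, 0.097) = 1.4755
Iteration 2: beta = 0.3333, y = 1.4755 + 0.3333*(1.4755 - 2.5522) = 1.1166
  grad(y) = 10.9332, v = y - alpha*grad = 0.6389
  prox(v) = soft_thresh(0.6389, 0.097) = 0.5419
Iteration 3: beta = 0.5, y = 0.5419 + 0.5*(0.5419 - 1.4755) = 0.075
  grad(y) = 2.6001, v = y - alpha*grad = -0.0386
  prox(v) = soft_thresh(-0.0386, 0.097) = 0.0
f(x_3) = 4*0.0^2 + 2*0.0 + 2.22*|0.0| = 0.0


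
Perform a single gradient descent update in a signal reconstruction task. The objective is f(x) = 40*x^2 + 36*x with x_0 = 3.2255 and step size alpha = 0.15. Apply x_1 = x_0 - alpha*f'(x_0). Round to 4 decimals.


We compute the gradient at x_0 and apply the update.
f'(x) = 80*x + 36
f'(3.2255) = 80*3.2255 + 36 = 294.04
x_1 = 3.2255 - 0.15*294.04 = -40.8805


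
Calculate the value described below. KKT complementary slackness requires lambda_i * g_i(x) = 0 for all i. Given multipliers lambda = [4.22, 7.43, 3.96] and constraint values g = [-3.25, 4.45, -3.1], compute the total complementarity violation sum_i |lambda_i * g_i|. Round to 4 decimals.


KKT complementary slackness check:
lambda_1 * g_1 = 4.22 * -3.25 = -13.715
lambda_2 * g_2 = 7.43 * 4.45 = 33.0635
lambda_3 * g_3 = 3.96 * -3.1 = -12.276
Total violation = 13.715 + 33.0635 + 12.276 = 59.0545


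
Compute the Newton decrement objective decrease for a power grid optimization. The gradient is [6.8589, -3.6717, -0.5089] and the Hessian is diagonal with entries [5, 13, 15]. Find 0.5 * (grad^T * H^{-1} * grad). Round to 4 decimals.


Step 1: H is diagonal, so H^(-1) * g = [1.3718, -0.2824, -0.0339].
Step 2: g^T H^(-1) g = sum_i g_i^2 / H_ii
  = (6.8589)^2/5 + (-3.6717)^2/13 + (-0.5089)^2/15
  = 9.4089 + 1.037 + 0.0173 = 10.4632
Step 3: Objective decrease = 0.5 * g^T H^(-1) g = 5.2316


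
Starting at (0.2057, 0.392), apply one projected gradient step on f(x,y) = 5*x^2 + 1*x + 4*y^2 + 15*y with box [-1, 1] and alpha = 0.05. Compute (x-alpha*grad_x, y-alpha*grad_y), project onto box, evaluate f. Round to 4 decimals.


Step 1: Compute gradient at (0.2057, 0.392).
grad_x = 2*5*0.2057 + 1 = 3.057
grad_y = 2*4*0.392 + 15 = 18.136
Step 2: Gradient step.
x_raw = 0.2057 - 0.05*3.057 = 0.0529
y_raw = 0.392 - 0.05*18.136 = -0.5148
Step 3: Project onto [-1, 1].
x_proj = clip(0.0529) = 0.0529
y_proj = clip(-0.5148) = -0.5148
Step 4: Evaluate f.
f(0.0529, -0.5148) = -6.5951


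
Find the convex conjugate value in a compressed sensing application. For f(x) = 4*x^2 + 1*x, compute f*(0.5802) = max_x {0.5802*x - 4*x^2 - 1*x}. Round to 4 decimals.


f*(y) = sup_x {y*x - a*x^2 - b*x} = sup_x {(y-b)*x - a*x^2}
FOC: (y - b) - 2a*x = 0 => x* = (y - b)/(2a)
x* = (0.5802 - 1)/(2*4) = -0.0525
f*(0.5802) = (y-b)^2/(4a) = (0.5802 - 1)^2/(4*4)
= 0.1762/16 = 0.011


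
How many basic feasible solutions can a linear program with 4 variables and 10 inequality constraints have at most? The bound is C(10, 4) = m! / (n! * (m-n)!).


Each vertex corresponds to some choice of n active constraints out of m, so the number of vertices is at most C(m, n) = m! / (n!(m-n)!).
m = 10, n = 4
Numerator: 10 * 9 * 8 * 7
Denominator: 4! = 24
C(10, 4) = 210


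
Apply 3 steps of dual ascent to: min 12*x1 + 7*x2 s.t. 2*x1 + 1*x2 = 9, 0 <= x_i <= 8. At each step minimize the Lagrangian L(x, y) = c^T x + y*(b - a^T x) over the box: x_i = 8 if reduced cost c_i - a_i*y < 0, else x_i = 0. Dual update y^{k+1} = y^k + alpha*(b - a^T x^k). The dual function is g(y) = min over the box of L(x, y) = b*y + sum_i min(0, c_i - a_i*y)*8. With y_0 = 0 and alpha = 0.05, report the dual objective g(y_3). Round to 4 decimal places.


Dual ascent for LP: min 12*x1 + 7*x2, 2*x1 + 1*x2 = 9, 0 <= x_i <= 8
Step 1: y^k = 0.0, reduced costs: (12.0, 7.0)
  x^k = (0.0, 0.0), subgradient = b - a^T x = 9.0
  y^{k+1} = 0.0 + 0.05*9.0 = 0.45
Step 2: y^k = 0.45, reduced costs: (11.1, 6.55)
  x^k = (0.0, 0.0), subgradient = b - a^T x = 9.0
  y^{k+1} = 0.45 + 0.05*9.0 = 0.9
Step 3: y^k = 0.9, reduced costs: (10.2, 6.1)
  x^k = (0.0, 0.0), subgradient = b - a^T x = 9.0
  y^{k+1} = 0.9 + 0.05*9.0 = 1.35
Dual objective at y_3 = 1.35: reduced costs (9.3, 5.65), box minimizer x = (0.0, 0.0)
g(y_3) = b*y + (c1 - a1*y)*x1 + (c2 - a2*y)*x2 = 9*1.35 + 9.3*0.0 + 5.65*0.0 = 12.15 + 0.0 + 0.0 = 12.15


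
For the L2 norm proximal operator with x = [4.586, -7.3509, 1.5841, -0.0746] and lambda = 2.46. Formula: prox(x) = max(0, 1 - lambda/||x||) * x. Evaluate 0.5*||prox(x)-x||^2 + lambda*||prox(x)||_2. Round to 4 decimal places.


Step 1: Compute ||x||.
||x|| = 8.8081
Step 2: Compute scaling factor.
scale = max(0, 1 - 2.46/8.8081) = 0.7207
Step 3: prox(x) = [3.3052, -5.2979, 1.1417, -0.0538]
||prox(x)|| = 6.3481
Step 4: Proximal objective.
0.5*||prox-x||^2 = 3.0258
lambda*||prox|| = 15.6163
Total = 18.642


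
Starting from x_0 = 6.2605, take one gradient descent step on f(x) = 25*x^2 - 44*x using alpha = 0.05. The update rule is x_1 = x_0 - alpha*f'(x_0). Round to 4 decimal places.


We compute the gradient at x_0 and apply the update.
f'(x) = 50*x - 44
f'(6.2605) = 50*6.2605 - 44 = 269.025
x_1 = 6.2605 - 0.05*269.025 = -7.1908


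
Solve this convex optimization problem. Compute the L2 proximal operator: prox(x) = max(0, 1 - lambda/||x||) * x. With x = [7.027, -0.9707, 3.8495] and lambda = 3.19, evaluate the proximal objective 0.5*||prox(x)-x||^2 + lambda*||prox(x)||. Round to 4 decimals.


Step 1: Compute ||x||.
||x|| = 8.0709
Step 2: Compute scaling factor.
scale = max(0, 1 - 3.19/8.0709) = 0.6048
Step 3: prox(x) = [4.2496, -0.587, 2.328]
||prox(x)|| = 4.8809
Step 4: Proximal objective.
0.5*||prox-x||^2 = 5.0881
lambda*||prox|| = 15.5701
Total = 20.6582


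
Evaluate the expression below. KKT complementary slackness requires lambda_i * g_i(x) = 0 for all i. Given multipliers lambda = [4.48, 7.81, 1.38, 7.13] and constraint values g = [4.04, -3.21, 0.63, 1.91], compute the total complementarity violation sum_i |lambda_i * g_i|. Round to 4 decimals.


KKT complementary slackness check:
lambda_1 * g_1 = 4.48 * 4.04 = 18.0992
lambda_2 * g_2 = 7.81 * -3.21 = -25.0701
lambda_3 * g_3 = 1.38 * 0.63 = 0.8694
lambda_4 * g_4 = 7.13 * 1.91 = 13.6183
Total violation = 18.0992 + 25.0701 + 0.8694 + 13.6183 = 57.657


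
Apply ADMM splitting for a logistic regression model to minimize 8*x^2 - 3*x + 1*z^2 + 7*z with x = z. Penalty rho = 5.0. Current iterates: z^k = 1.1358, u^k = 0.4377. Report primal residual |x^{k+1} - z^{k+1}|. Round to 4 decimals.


ADMM iteration with rho = 5.0, z^k = 1.1358, u^k = 0.4377
Step 1: x-update.
Minimize 8*x^2 - 3*x + (5.0/2)*(x - 1.1358 + 0.4377)^2
FOC: (2*8 + 5.0)*x = 3 + 5.0*(1.1358 - 0.4377)
x^{k+1} = 0.3091
Step 2: z-update.
Minimize 1*z^2 + 7*z + (5.0/2)*(0.3091 - z + 0.4377)^2
FOC: (2*1 + 5.0)*z = -7 + 5.0*(0.3091 + 0.4377)
z^{k+1} = -0.4666
Step 3: u-update.
u^{k+1} = 0.4377 + 0.3091 + 0.4666 = 1.2134
Step 4: Primal residual = |0.3091 + 0.4666| = 0.7757


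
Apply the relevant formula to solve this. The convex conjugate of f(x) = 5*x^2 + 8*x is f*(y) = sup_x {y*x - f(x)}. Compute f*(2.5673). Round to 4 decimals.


f*(y) = sup_x {y*x - a*x^2 - b*x} = sup_x {(y-b)*x - a*x^2}
FOC: (y - b) - 2a*x = 0 => x* = (y - b)/(2a)
x* = (2.5673 - 8)/(2*5) = -0.5433
f*(2.5673) = (y-b)^2/(4a) = (2.5673 - 8)^2/(4*5)
= 29.5142/20 = 1.4757


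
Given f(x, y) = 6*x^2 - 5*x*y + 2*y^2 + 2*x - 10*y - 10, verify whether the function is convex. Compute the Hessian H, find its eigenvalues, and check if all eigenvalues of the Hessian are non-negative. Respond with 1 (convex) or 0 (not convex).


The Hessian of f(x,y) = 6*x^2 - 5*x*y + 2*y^2 + 2*x - 10*y - 10 is:
H = [[12, -5], [-5, 4]]
Trace = 12 + 4 = 16
Determinant = 12*4 - (-5)^2 = 23
Discriminant = (16)^2 - 4*23 = 164.0
Eigenvalues: lambda_1 = 1.5969, lambda_2 = 14.4031
The function is convex.

1


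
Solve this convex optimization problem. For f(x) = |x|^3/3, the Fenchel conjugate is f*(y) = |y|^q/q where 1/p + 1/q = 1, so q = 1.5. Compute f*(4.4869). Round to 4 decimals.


The conjugate exponent q satisfies 1/p + 1/q = 1.
p = 3, so q = 3/(3 - 1) = 1.5
|y|^q = 4.4869^1.5 = 9.5043
f*(4.4869) = 9.5043 / 1.5 = 6.3362


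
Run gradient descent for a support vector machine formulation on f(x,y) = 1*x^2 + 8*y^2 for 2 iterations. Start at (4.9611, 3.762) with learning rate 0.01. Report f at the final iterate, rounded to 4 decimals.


Gradient descent on f(x,y) = 1*x^2 + 8*y^2.
Starting point: (4.9611, 3.762), alpha = 0.01
Step 1: grad_x = 2*1*4.9611 = 9.9222, grad_y = 2*8*3.762 = 60.192
  x_1 = 4.9611 - 0.01*9.9222 = 4.8619
  y_1 = 3.762 - 0.01*60.192 = 3.1601
Step 2: grad_x = 2*1*4.8619 = 9.7238, grad_y = 2*8*3.1601 = 50.5613
  x_2 = 4.8619 - 0.01*9.7238 = 4.7646
  y_2 = 3.1601 - 0.01*50.5613 = 2.6545
f(4.7646, 2.6545) = 1*4.7646^2 + 8*2.6545^2 = 79.0714


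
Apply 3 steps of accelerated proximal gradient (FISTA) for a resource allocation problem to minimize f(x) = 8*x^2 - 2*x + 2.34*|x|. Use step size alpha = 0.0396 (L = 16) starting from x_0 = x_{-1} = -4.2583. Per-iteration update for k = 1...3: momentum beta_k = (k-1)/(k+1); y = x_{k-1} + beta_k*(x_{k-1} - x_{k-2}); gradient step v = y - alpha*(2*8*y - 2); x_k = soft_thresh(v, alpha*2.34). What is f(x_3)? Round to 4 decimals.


FISTA on f(x) = 8*x^2 - 2*x + 2.34*|x|
L = 16, alpha = 0.0396
Iteration 1: beta = 0.0, y = -4.2583 + 0.0*(-4.2583 + 4.2583) = -4.2583
  grad(y) = -70.1328, v = y - alpha*grad = -1.481
  prox(v) = soft_thresh(-1.481, 0.0927) = -1.3884
Iteration 2: beta = 0.3333, y = -1.3884 + 0.3333*(-1.3884 + 4.2583) = -0.4317
  grad(y) = -8.9078, v = y - alpha*grad = -0.079
  prox(v) = soft_thresh(-0.079, 0.0927) = 0.0
Iteration 3: beta = 0.5, y = 0.0 + 0.5*(0.0 + 1.3884) = 0.6942
  grad(y) = 9.107, v = y - alpha*grad = 0.3336
  prox(v) = soft_thresh(0.3336, 0.0927) = 0.2409
f(x_3) = 8*0.2409^2 - 2*0.2409 + 2.34*|0.2409| = 0.5461


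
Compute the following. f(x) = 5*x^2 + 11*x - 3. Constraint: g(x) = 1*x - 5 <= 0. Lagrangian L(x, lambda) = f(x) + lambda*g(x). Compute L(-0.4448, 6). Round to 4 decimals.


Step 1: Evaluate f(x).
f(-0.4448) = 5*(-0.4448)^2 + 11*(-0.4448) - 3 = -6.9036
Step 2: Evaluate g(x).
g(-0.4448) = 1*-0.4448 - 5 = -5.4448
Step 3: Compute Lagrangian.
L = -6.9036 + 6*-5.4448 = -39.5724


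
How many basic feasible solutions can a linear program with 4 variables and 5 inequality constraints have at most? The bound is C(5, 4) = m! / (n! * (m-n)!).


Each vertex corresponds to some choice of n active constraints out of m, so the number of vertices is at most C(m, n) = m! / (n!(m-n)!).
m = 5, n = 4
Numerator: 5 * 4 * 3 * 2
Denominator: 4! = 24
C(5, 4) = 5


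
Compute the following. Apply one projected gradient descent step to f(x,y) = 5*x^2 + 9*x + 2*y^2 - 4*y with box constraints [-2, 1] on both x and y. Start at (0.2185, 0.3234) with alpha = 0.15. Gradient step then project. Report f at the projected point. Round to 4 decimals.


Step 1: Compute gradient at (0.2185, 0.3234).
grad_x = 2*5*0.2185 + 9 = 11.185
grad_y = 2*2*0.3234 - 4 = -2.7064
Step 2: Gradient step.
x_raw = 0.2185 - 0.15*11.185 = -1.4593
y_raw = 0.3234 - 0.15*-2.7064 = 0.7294
Step 3: Project onto [-2, 1].
x_proj = clip(-1.4593) = -1.4593
y_proj = clip(0.7294) = 0.7294
Step 4: Evaluate f.
f(-1.4593, 0.7294) = -4.3397


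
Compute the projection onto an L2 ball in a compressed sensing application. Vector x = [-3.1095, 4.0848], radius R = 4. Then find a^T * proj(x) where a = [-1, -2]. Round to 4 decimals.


Step 1: Compute ||x|| (intermediates to 6 decimals).
||x|| = sqrt((-3.1095)^2 + 4.0848^2) = 5.133671
Step 2: Project.
Since ||x|| > R, scale = R/||x|| = 4/5.133671 = 0.77917, proj(x) = scale * x
proj(x) = [-2.422829, 3.182754]
Step 3: Dot product.
a^T * proj(x) = -1*(-2.422829) - 2*3.182754 = -3.9427


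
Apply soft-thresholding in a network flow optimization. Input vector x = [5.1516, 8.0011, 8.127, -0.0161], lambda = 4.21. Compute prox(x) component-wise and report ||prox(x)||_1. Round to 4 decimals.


Soft-thresholding with lambda = 4.21:
prox(5.1516) = sign(5.1516)*max(|5.1516| - 4.21, 0) = 0.9416
prox(8.0011) = sign(8.0011)*max(|8.0011| - 4.21, 0) = 3.7911
prox(8.127) = sign(8.127)*max(|8.127| - 4.21, 0) = 3.917
prox(-0.0161) = sign(-0.0161)*max(|-0.0161| - 4.21, 0) = 0.0
prox(x) = [0.9416, 3.7911, 3.917, 0.0]
||prox(x)||_1 = 0.9416 + 3.7911 + 3.917 + 0.0 = 8.6497


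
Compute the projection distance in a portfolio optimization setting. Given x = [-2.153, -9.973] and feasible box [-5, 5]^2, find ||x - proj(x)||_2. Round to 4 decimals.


Project each component onto [-5, 5].
clip(-2.153) = -2.153, clip(-9.973) = -5.0
Projection = [-2.153, -5.0]
Squared diffs: [0.0, 24.7307]
Distance = sqrt(24.7307) = 4.973


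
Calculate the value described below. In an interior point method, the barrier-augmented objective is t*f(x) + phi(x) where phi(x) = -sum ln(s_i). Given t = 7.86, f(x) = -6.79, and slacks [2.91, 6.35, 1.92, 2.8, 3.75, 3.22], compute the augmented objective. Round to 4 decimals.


Step 1: Compute log-barrier.
ln values: [1.0682, 1.8485, 0.6523, 1.0296, 1.3218, 1.1694]
phi = -(1.0682 + 1.8485 + 0.6523 + 1.0296 + 1.3218 + 1.1694) = -7.0897
Step 2: Compute augmented objective.
t*f(x) = 7.86*-6.79 = -53.3694
Total = -53.3694 - 7.0897 = -60.4591


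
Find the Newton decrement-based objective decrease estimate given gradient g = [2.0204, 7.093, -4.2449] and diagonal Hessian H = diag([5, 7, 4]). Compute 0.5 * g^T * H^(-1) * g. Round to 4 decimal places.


Step 1: H is diagonal, so H^(-1) * g = [0.4041, 1.0133, -1.0612].
Step 2: g^T H^(-1) g = sum_i g_i^2 / H_ii
  = (2.0204)^2/5 + (7.093)^2/7 + (-4.2449)^2/4
  = 0.8164 + 7.1872 + 4.5048 = 12.5084
Step 3: Objective decrease = 0.5 * g^T H^(-1) g = 6.2542


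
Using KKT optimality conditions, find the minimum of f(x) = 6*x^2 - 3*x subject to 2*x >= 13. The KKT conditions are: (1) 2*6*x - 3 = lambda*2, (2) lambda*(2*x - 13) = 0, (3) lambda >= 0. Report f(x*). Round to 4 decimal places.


Step 1: Try lambda = 0 (constraint inactive).
x_unc = 3/(2*6) = 0.25
Check: 2*0.25 = 0.5 < 13 -- violated!
Step 2: Constraint must be active: 2*x = 13
x* = 13/2 = 6.5
lambda = (2*6*6.5 - 3)/2 = 37.5
Step 3: Compute optimal value.
f(x*) = 6*6.5^2 - 3*6.5 = 234.0


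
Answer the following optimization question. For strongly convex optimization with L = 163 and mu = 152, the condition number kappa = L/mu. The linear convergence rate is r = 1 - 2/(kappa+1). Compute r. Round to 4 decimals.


Step 1: Compute the condition number.
kappa = L/mu = 163/152 = 1.0724
Step 2: Compute the convergence rate.
r = 1 - 2/(kappa + 1) = 1 - 2*mu/(L + mu) = (L - mu)/(L + mu) = 11/315 = 0.0349


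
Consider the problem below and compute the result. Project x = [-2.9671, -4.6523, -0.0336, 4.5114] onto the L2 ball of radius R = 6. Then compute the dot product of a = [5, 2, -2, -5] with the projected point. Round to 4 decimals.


Step 1: Compute ||x|| (intermediates to 6 decimals).
||x|| = sqrt((-2.9671)^2 + (-4.6523)^2 + (-0.0336)^2 + 4.5114^2) = 7.127513
Step 2: Project.
Since ||x|| > R, scale = R/||x|| = 6/7.127513 = 0.841808, proj(x) = scale * x
proj(x) = [-2.497729, -3.916343, -0.028285, 3.797733]
Step 3: Dot product.
a^T * proj(x) = 5*(-2.497729) + 2*(-3.916343) - 2*(-0.028285) - 5*3.797733 = -39.2534


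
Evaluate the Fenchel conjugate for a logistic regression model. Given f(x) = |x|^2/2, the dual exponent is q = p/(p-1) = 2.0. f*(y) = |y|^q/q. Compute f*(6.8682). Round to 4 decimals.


The conjugate exponent q satisfies 1/p + 1/q = 1.
p = 2, so q = 2/(2 - 1) = 2.0
|y|^q = 6.8682^2.0 = 47.1722
f*(6.8682) = 47.1722 / 2.0 = 23.5861


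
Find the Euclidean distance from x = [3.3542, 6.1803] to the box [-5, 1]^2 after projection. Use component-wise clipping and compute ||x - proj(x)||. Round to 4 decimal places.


Project each component onto [-5, 1].
clip(3.3542) = 1.0, clip(6.1803) = 1.0
Projection = [1.0, 1.0]
Squared diffs: [5.5423, 26.8355]
Distance = sqrt(32.3778) = 5.6901


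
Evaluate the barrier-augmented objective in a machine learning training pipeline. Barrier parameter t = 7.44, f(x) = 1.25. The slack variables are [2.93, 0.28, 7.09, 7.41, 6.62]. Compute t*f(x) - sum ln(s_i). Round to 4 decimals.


Step 1: Compute log-barrier.
ln values: [1.075, -1.273, 1.9587, 2.0028, 1.8901]
phi = -(1.075 - 1.273 + 1.9587 + 2.0028 + 1.8901) = -5.6536
Step 2: Compute augmented objective.
t*f(x) = 7.44*1.25 = 9.3
Total = 9.3 - 5.6536 = 3.6464


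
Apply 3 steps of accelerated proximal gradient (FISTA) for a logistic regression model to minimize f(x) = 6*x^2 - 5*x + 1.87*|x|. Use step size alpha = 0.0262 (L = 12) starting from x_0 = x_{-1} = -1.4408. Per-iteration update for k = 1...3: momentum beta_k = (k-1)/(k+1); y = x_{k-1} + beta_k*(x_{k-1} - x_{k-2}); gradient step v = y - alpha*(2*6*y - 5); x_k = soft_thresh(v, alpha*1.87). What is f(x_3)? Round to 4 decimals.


FISTA on f(x) = 6*x^2 - 5*x + 1.87*|x|
L = 12, alpha = 0.0262
Iteration 1: beta = 0.0, y = -1.4408 + 0.0*(-1.4408 + 1.4408) = -1.4408
  grad(y) = -22.2896, v = y - alpha*grad = -0.8568
  prox(v) = soft_thresh(-0.8568, 0.049) = -0.8078
Iteration 2: beta = 0.3333, y = -0.8078 + 0.3333*(-0.8078 + 1.4408) = -0.5968
  grad(y) = -12.1619, v = y - alpha*grad = -0.2782
  prox(v) = soft_thresh(-0.2782, 0.049) = -0.2292
Iteration 3: beta = 0.5, y = -0.2292 + 0.5*(-0.2292 + 0.8078) = 0.0601
  grad(y) = -4.2785, v = y - alpha*grad = 0.1722
  prox(v) = soft_thresh(0.1722, 0.049) = 0.1232
f(x_3) = 6*0.1232^2 - 5*0.1232 + 1.87*|0.1232| = -0.2946


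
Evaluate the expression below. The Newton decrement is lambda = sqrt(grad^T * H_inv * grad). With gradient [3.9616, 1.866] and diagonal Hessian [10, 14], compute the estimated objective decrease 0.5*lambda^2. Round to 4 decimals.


Step 1: H is diagonal, so H^(-1) * g = [0.3962, 0.1333].
Step 2: g^T H^(-1) g = sum_i g_i^2 / H_ii
  = (3.9616)^2/10 + (1.866)^2/14
  = 1.5694 + 0.2487 = 1.8181
Step 3: Objective decrease = 0.5 * g^T H^(-1) g = 0.9091


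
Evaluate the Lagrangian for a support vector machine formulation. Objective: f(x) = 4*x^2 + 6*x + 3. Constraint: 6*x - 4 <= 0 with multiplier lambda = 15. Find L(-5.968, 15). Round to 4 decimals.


Step 1: Evaluate f(x).
f(-5.968) = 4*(-5.968)^2 + 6*(-5.968) + 3 = 109.6601
Step 2: Evaluate g(x).
g(-5.968) = 6*-5.968 - 4 = -39.808
Step 3: Compute Lagrangian.
L = 109.6601 + 15*-39.808 = -487.4599


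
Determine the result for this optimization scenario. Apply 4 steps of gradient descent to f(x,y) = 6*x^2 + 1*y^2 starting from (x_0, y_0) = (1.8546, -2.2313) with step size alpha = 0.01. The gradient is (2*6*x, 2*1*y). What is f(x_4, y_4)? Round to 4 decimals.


Gradient descent on f(x,y) = 6*x^2 + 1*y^2.
Starting point: (1.8546, -2.2313), alpha = 0.01
Step 1: grad_x = 2*6*1.8546 = 22.2552, grad_y = 2*1*-2.2313 = -4.4626
  x_1 = 1.8546 - 0.01*22.2552 = 1.632
  y_1 = -2.2313 - 0.01*-4.4626 = -2.1867
Step 2: grad_x = 2*6*1.632 = 19.5846, grad_y = 2*1*-2.1867 = -4.3733
  x_2 = 1.632 - 0.01*19.5846 = 1.4362
  y_2 = -2.1867 - 0.01*-4.3733 = -2.1429
Step 3: grad_x = 2*6*1.4362 = 17.2344, grad_y = 2*1*-2.1429 = -4.2859
  x_3 = 1.4362 - 0.01*17.2344 = 1.2639
  y_3 = -2.1429 - 0.01*-4.2859 = -2.1001
Step 4: grad_x = 2*6*1.2639 = 15.1663, grad_y = 2*1*-2.1001 = -4.2002
  x_4 = 1.2639 - 0.01*15.1663 = 1.1122
  y_4 = -2.1001 - 0.01*-4.2002 = -2.0581
f(1.1122, -2.0581) = 6*1.1122^2 + 1*(-2.0581)^2 = 11.6576


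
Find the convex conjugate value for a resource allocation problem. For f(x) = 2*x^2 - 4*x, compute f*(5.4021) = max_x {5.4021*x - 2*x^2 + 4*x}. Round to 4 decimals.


f*(y) = sup_x {y*x - a*x^2 - b*x} = sup_x {(y-b)*x - a*x^2}
FOC: (y - b) - 2a*x = 0 => x* = (y - b)/(2a)
x* = (5.4021 + 4)/(2*2) = 2.3505
f*(5.4021) = (y-b)^2/(4a) = (5.4021 + 4)^2/(4*2)
= 88.3995/8 = 11.0499


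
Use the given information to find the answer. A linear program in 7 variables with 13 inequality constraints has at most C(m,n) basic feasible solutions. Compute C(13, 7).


Each vertex corresponds to some choice of n active constraints out of m, so the number of vertices is at most C(m, n) = m! / (n!(m-n)!).
m = 13, n = 7
Numerator: 13 * 12 * 11 * 10 * 9 * 8 * 7
Denominator: 7! = 5040
C(13, 7) = 1716


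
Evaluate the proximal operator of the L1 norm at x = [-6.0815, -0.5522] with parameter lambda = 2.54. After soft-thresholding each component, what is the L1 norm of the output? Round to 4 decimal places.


Soft-thresholding with lambda = 2.54:
prox(-6.0815) = sign(-6.0815)*max(|-6.0815| - 2.54, 0) = -3.5415
prox(-0.5522) = sign(-0.5522)*max(|-0.5522| - 2.54, 0) = 0.0
prox(x) = [-3.5415, 0.0]
||prox(x)||_1 = 3.5415 + 0.0 = 3.5415


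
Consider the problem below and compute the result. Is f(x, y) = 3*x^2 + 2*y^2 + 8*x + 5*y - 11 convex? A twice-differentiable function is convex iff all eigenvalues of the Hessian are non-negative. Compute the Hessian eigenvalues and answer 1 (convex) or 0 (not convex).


The Hessian of f(x,y) = 3*x^2 + 2*y^2 + 8*x + 5*y - 11 is:
H = [[6, 0], [0, 4]]
Trace = 6 + 4 = 10
Determinant = 6*4 - (0)^2 = 24
Discriminant = (10)^2 - 4*24 = 4.0
Eigenvalues: lambda_1 = 4.0, lambda_2 = 6.0
The function is convex.

1


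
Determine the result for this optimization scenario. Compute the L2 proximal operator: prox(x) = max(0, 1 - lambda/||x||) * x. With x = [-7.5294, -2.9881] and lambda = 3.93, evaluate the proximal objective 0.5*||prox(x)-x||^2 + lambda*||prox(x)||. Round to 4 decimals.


Step 1: Compute ||x||.
||x|| = 8.1007
Step 2: Compute scaling factor.
scale = max(0, 1 - 3.93/8.1007) = 0.5149
Step 3: prox(x) = [-3.8765, -1.5384]
||prox(x)|| = 4.1707
Step 4: Proximal objective.
0.5*||prox-x||^2 = 7.7225
lambda*||prox|| = 16.3909
Total = 24.1131


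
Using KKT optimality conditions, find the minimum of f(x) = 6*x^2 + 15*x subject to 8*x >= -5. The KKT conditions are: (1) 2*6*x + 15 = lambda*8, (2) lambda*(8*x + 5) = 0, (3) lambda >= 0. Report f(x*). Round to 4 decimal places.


Step 1: Try lambda = 0 (constraint inactive).
x_unc = -15/(2*6) = -1.25
Check: 8*-1.25 = -10.0 < -5 -- violated!
Step 2: Constraint must be active: 8*x = -5
x* = -5/8 = -0.625
lambda = (2*6*(-0.625) + 15)/8 = 0.9375
Step 3: Compute optimal value.
f(x*) = 6*(-0.625)^2 + 15*(-0.625) = -7.0313


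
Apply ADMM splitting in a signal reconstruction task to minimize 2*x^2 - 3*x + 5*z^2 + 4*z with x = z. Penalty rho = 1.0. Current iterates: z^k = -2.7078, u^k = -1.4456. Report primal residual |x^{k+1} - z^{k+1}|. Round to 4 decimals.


ADMM iteration with rho = 1.0, z^k = -2.7078, u^k = -1.4456
Step 1: x-update.
Minimize 2*x^2 - 3*x + (1.0/2)*(x + 2.7078 - 1.4456)^2
FOC: (2*2 + 1.0)*x = 3 + 1.0*(-2.7078 + 1.4456)
x^{k+1} = 0.3476
Step 2: z-update.
Minimize 5*z^2 + 4*z + (1.0/2)*(0.3476 - z - 1.4456)^2
FOC: (2*5 + 1.0)*z = -4 + 1.0*(0.3476 - 1.4456)
z^{k+1} = -0.4635
Step 3: u-update.
u^{k+1} = -1.4456 + 0.3476 + 0.4635 = -0.6346
Step 4: Primal residual = |0.3476 + 0.4635| = 0.811


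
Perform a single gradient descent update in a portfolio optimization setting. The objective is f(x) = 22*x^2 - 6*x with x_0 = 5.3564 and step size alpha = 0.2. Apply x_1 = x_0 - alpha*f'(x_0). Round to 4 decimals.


We compute the gradient at x_0 and apply the update.
f'(x) = 44*x - 6
f'(5.3564) = 44*5.3564 - 6 = 229.6816
x_1 = 5.3564 - 0.2*229.6816 = -40.5799


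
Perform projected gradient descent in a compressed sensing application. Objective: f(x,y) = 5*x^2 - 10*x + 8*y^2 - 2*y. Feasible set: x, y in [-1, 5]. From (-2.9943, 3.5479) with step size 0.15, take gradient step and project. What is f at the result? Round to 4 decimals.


Step 1: Compute gradient at (-2.9943, 3.5479).
grad_x = 2*5*-2.9943 - 10 = -39.943
grad_y = 2*8*3.5479 - 2 = 54.7664
Step 2: Gradient step.
x_raw = -2.9943 - 0.15*-39.943 = 2.9972
y_raw = 3.5479 - 0.15*54.7664 = -4.6671
Step 3: Project onto [-1, 5].
x_proj = clip(2.9972) = 2.9972
y_proj = clip(-4.6671) = -1.0
Step 4: Evaluate f.
f(2.9972, -1.0) = 24.943


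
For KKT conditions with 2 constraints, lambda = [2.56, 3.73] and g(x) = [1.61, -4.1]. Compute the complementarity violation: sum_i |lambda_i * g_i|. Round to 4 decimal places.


KKT complementary slackness check:
lambda_1 * g_1 = 2.56 * 1.61 = 4.1216
lambda_2 * g_2 = 3.73 * -4.1 = -15.293
Total violation = 4.1216 + 15.293 = 19.4146


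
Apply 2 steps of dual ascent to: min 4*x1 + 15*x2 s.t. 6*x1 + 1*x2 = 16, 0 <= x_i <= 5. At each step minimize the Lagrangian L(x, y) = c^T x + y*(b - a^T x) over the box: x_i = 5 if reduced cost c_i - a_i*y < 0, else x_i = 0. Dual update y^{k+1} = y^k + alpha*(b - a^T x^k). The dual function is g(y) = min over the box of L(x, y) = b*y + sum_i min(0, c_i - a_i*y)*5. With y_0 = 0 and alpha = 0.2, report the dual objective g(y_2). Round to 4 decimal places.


Dual ascent for LP: min 4*x1 + 15*x2, 6*x1 + 1*x2 = 16, 0 <= x_i <= 5
Step 1: y^k = 0.0, reduced costs: (4.0, 15.0)
  x^k = (0.0, 0.0), subgradient = b - a^T x = 16.0
  y^{k+1} = 0.0 + 0.2*16.0 = 3.2
Step 2: y^k = 3.2, reduced costs: (-15.2, 11.8)
  x^k = (5.0, 0.0), subgradient = b - a^T x = -14.0
  y^{k+1} = 3.2 + 0.2*-14.0 = 0.4
Dual objective at y_2 = 0.4: reduced costs (1.6, 14.6), box minimizer x = (0.0, 0.0)
g(y_2) = b*y + (c1 - a1*y)*x1 + (c2 - a2*y)*x2 = 16*0.4 + 1.6*0.0 + 14.6*0.0 = 6.4 + 0.0 + 0.0 = 6.4


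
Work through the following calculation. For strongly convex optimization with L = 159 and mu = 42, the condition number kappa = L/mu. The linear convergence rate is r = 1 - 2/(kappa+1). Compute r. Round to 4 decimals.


Step 1: Compute the condition number.
kappa = L/mu = 159/42 = 3.7857
Step 2: Compute the convergence rate.
r = 1 - 2/(kappa + 1) = 1 - 2*mu/(L + mu) = (L - mu)/(L + mu) = 117/201 = 0.5821


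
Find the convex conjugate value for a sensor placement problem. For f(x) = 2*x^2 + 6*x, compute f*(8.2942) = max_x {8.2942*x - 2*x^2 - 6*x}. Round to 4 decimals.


f*(y) = sup_x {y*x - a*x^2 - b*x} = sup_x {(y-b)*x - a*x^2}
FOC: (y - b) - 2a*x = 0 => x* = (y - b)/(2a)
x* = (8.2942 - 6)/(2*2) = 0.5736
f*(8.2942) = (y-b)^2/(4a) = (8.2942 - 6)^2/(4*2)
= 5.2634/8 = 0.6579


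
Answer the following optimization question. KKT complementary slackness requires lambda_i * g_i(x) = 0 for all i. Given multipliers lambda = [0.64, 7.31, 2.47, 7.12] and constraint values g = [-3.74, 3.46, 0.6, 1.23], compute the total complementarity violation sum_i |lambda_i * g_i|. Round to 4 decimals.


KKT complementary slackness check:
lambda_1 * g_1 = 0.64 * -3.74 = -2.3936
lambda_2 * g_2 = 7.31 * 3.46 = 25.2926
lambda_3 * g_3 = 2.47 * 0.6 = 1.482
lambda_4 * g_4 = 7.12 * 1.23 = 8.7576
Total violation = 2.3936 + 25.2926 + 1.482 + 8.7576 = 37.9258


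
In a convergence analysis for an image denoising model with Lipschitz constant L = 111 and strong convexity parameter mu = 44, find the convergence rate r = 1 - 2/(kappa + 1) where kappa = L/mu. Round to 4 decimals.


Step 1: Compute the condition number.
kappa = L/mu = 111/44 = 2.5227
Step 2: Compute the convergence rate.
r = 1 - 2/(kappa + 1) = 1 - 2*mu/(L + mu) = (L - mu)/(L + mu) = 67/155 = 0.4323


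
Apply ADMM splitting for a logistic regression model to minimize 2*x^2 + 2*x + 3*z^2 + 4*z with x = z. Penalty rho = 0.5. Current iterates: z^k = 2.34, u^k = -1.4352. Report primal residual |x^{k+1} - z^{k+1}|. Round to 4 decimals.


ADMM iteration with rho = 0.5, z^k = 2.34, u^k = -1.4352
Step 1: x-update.
Minimize 2*x^2 + 2*x + (0.5/2)*(x - 2.34 - 1.4352)^2
FOC: (2*2 + 0.5)*x = -2 + 0.5*(2.34 + 1.4352)
x^{k+1} = -0.025
Step 2: z-update.
Minimize 3*z^2 + 4*z + (0.5/2)*(-0.025 - z - 1.4352)^2
FOC: (2*3 + 0.5)*z = -4 + 0.5*(-0.025 - 1.4352)
z^{k+1} = -0.7277
Step 3: u-update.
u^{k+1} = -1.4352 - 0.025 + 0.7277 = -0.7325
Step 4: Primal residual = |-0.025 + 0.7277| = 0.7027


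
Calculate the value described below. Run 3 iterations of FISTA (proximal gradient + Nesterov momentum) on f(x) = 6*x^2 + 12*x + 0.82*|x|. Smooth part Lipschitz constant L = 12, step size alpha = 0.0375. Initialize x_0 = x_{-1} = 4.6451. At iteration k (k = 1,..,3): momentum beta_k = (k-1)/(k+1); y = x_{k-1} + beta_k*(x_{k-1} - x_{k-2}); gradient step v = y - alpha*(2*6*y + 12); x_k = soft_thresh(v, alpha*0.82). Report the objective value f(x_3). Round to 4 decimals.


FISTA on f(x) = 6*x^2 + 12*x + 0.82*|x|
L = 12, alpha = 0.0375
Iteration 1: beta = 0.0, y = 4.6451 + 0.0*(4.6451 - 4.6451) = 4.6451
  grad(y) = 67.7412, v = y - alpha*grad = 2.1048
  prox(v) = soft_thresh(2.1048, 0.0308) = 2.0741
Iteration 2: beta = 0.3333, y = 2.0741 + 0.3333*(2.0741 - 4.6451) = 1.217
  grad(y) = 26.6045, v = y - alpha*grad = 0.2194
  prox(v) = soft_thresh(0.2194, 0.0308) = 0.1886
Iteration 3: beta = 0.5, y = 0.1886 + 0.5*(0.1886 - 2.0741) = -0.7541
  grad(y) = 2.9509, v = y - alpha*grad = -0.8648
  prox(v) = soft_thresh(-0.8648, 0.0308) = -0.834
f(x_3) = 6*(-0.834)^2 + 12*(-0.834) + 0.82*|-0.834| = -5.1508


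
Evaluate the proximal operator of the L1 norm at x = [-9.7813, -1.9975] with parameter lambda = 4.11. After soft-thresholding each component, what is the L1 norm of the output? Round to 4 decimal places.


Soft-thresholding with lambda = 4.11:
prox(-9.7813) = sign(-9.7813)*max(|-9.7813| - 4.11, 0) = -5.6713
prox(-1.9975) = sign(-1.9975)*max(|-1.9975| - 4.11, 0) = 0.0
prox(x) = [-5.6713, 0.0]
||prox(x)||_1 = 5.6713 + 0.0 = 5.6713


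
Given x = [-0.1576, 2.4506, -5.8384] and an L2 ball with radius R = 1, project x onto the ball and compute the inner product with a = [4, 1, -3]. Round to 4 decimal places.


Step 1: Compute ||x|| (intermediates to 6 decimals).
||x|| = sqrt((-0.1576)^2 + 2.4506^2 + (-5.8384)^2) = 6.333813
Step 2: Project.
Since ||x|| > R, scale = R/||x|| = 1/6.333813 = 0.157883, proj(x) = scale * x
proj(x) = [-0.024882, 0.386908, -0.921784]
Step 3: Dot product.
a^T * proj(x) = 4*(-0.024882) + 1*0.386908 - 3*(-0.921784) = 3.0527


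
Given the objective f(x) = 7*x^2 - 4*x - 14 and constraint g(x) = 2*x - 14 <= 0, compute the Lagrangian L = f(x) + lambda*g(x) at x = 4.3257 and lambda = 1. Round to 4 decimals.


Step 1: Evaluate f(x).
f(4.3257) = 7*4.3257^2 - 4*4.3257 - 14 = 99.679
Step 2: Evaluate g(x).
g(4.3257) = 2*4.3257 - 14 = -5.3486
Step 3: Compute Lagrangian.
L = 99.679 + 1*-5.3486 = 94.3304


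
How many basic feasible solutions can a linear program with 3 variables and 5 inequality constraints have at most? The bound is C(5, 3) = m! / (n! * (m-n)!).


Each vertex corresponds to some choice of n active constraints out of m, so the number of vertices is at most C(m, n) = m! / (n!(m-n)!).
m = 5, n = 3
Numerator: 5 * 4 * 3
Denominator: 3! = 6
C(5, 3) = 10


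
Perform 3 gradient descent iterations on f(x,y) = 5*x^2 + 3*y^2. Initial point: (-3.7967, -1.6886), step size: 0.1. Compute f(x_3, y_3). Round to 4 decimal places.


Gradient descent on f(x,y) = 5*x^2 + 3*y^2.
Starting point: (-3.7967, -1.6886), alpha = 0.1
Step 1: grad_x = 2*5*-3.7967 = -37.967, grad_y = 2*3*-1.6886 = -10.1316
  x_1 = -3.7967 - 0.1*-37.967 = 0.0
  y_1 = -1.6886 - 0.1*-10.1316 = -0.6754
Step 2: grad_x = 2*5*0.0 = 0.0, grad_y = 2*3*-0.6754 = -4.0526
  x_2 = 0.0 - 0.1*0.0 = 0.0
  y_2 = -0.6754 - 0.1*-4.0526 = -0.2702
Step 3: grad_x = 2*5*0.0 = 0.0, grad_y = 2*3*-0.2702 = -1.6211
  x_3 = 0.0 - 0.1*0.0 = 0.0
  y_3 = -0.2702 - 0.1*-1.6211 = -0.1081
f(0.0, -0.1081) = 5*0.0^2 + 3*(-0.1081)^2 = 0.035


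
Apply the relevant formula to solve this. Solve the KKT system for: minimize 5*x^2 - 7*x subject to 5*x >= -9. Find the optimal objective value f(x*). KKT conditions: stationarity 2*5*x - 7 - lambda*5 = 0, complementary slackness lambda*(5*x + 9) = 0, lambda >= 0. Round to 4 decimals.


Step 1: Try lambda = 0 (constraint inactive).
Stationarity: 2*5*x - 7 = 0
x* = 7/(2*5) = 0.7
Check constraint: 5*0.7 = 3.5 >= -9 -- satisfied.
Step 2: Compute optimal value.
f(x*) = 5*0.7^2 - 7*0.7 = -2.45
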